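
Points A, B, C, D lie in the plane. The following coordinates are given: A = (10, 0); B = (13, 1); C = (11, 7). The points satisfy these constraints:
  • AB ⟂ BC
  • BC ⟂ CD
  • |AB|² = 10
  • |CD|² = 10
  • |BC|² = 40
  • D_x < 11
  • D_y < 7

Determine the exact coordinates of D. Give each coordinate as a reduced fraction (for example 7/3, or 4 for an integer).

1. D_x = 8  [[BC ⟂ CD ⇒ -2x+6y-20=0] ∩ [|D−(11, 7)|²=10]]
2. D_y = 6  [[BC ⟂ CD ⇒ -2x+6y-20=0] ∩ [|D−(11, 7)|²=10]]
   so D = (8, 6)

D = (8, 6)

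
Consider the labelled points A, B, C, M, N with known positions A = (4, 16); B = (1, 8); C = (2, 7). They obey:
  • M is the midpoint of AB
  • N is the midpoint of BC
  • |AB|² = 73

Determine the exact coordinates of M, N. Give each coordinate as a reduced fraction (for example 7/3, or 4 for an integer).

M = (5/2, 12)
N = (3/2, 15/2)

1. M_x = 5/2  [2·M = A+B = (4, 16)+(1, 8)]
2. M_y = 12  [2·M = A+B = (4, 16)+(1, 8)]
   so M = (5/2, 12)
3. N_x = 3/2  [2·N = B+C = (1, 8)+(2, 7)]
4. N_y = 15/2  [2·N = B+C = (1, 8)+(2, 7)]
   so N = (3/2, 15/2)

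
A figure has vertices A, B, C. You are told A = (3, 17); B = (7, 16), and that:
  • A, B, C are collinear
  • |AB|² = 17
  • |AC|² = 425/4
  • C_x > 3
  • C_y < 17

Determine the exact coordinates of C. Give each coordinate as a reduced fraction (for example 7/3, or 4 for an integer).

C = (13, 29/2)

1. C_x = 13  [[A, B, C are collinear ⇒ 1x+4y-71=0] ∩ [|C−(3, 17)|²=425/4]]
2. C_y = 29/2  [[A, B, C are collinear ⇒ 1x+4y-71=0] ∩ [|C−(3, 17)|²=425/4]]
   so C = (13, 29/2)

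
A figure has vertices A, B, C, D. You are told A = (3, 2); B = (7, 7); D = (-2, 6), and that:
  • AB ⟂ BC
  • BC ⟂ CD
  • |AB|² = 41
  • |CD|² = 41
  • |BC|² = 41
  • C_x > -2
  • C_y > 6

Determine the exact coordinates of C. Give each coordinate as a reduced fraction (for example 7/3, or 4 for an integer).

C = (2, 11)

1. C_x = 2  [[AB ⟂ BC ⇒ 4x+5y-63=0] ∩ [|C−(-2, 6)|²=41]]
2. C_y = 11  [[AB ⟂ BC ⇒ 4x+5y-63=0] ∩ [|C−(-2, 6)|²=41]]
   so C = (2, 11)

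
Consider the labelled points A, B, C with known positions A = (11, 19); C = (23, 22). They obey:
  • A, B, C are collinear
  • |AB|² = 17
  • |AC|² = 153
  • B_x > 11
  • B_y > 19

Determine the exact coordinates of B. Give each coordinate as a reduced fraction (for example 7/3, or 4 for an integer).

B = (15, 20)

1. B_x = 15  [[A, B, C are collinear ⇒ 3x-12y+195=0] ∩ [|B−(11, 19)|²=17]]
2. B_y = 20  [[A, B, C are collinear ⇒ 3x-12y+195=0] ∩ [|B−(11, 19)|²=17]]
   so B = (15, 20)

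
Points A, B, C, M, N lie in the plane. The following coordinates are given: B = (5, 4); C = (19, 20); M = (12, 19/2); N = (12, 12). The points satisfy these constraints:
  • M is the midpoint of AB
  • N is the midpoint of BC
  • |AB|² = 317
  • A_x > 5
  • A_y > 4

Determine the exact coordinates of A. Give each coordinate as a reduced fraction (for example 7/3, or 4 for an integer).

A = (19, 15)

1. A_x = 19  [A = 2·M−B = 2·(12, 19/2)−(5, 4)]
2. A_y = 15  [A = 2·M−B = 2·(12, 19/2)−(5, 4)]
   so A = (19, 15)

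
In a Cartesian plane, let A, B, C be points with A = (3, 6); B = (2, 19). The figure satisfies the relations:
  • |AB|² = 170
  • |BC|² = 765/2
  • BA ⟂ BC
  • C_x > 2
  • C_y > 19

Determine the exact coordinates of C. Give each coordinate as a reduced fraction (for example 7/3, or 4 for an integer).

C = (43/2, 41/2)

1. C_x = 43/2  [[BA ⟂ BC ⇒ 1x-13y+245=0] ∩ [|C−(2, 19)|²=765/2]]
2. C_y = 41/2  [[BA ⟂ BC ⇒ 1x-13y+245=0] ∩ [|C−(2, 19)|²=765/2]]
   so C = (43/2, 41/2)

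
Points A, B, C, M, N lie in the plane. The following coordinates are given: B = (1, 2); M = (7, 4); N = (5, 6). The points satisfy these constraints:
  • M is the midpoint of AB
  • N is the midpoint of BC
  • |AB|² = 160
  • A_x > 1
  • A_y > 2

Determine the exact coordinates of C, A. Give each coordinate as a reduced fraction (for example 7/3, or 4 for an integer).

1. A_x = 13  [A = 2·M−B = 2·(7, 4)−(1, 2)]
2. A_y = 6  [A = 2·M−B = 2·(7, 4)−(1, 2)]
   so A = (13, 6)
3. C_x = 9  [C = 2·N−B = 2·(5, 6)−(1, 2)]
4. C_y = 10  [C = 2·N−B = 2·(5, 6)−(1, 2)]
   so C = (9, 10)

C = (9, 10)
A = (13, 6)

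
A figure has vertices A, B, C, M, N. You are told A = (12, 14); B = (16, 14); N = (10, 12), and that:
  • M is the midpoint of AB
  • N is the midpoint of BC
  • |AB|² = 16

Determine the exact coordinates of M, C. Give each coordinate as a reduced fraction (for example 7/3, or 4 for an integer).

M = (14, 14)
C = (4, 10)

1. M_x = 14  [2·M = A+B = (12, 14)+(16, 14)]
2. M_y = 14  [2·M = A+B = (12, 14)+(16, 14)]
   so M = (14, 14)
3. C_x = 4  [C = 2·N−B = 2·(10, 12)−(16, 14)]
4. C_y = 10  [C = 2·N−B = 2·(10, 12)−(16, 14)]
   so C = (4, 10)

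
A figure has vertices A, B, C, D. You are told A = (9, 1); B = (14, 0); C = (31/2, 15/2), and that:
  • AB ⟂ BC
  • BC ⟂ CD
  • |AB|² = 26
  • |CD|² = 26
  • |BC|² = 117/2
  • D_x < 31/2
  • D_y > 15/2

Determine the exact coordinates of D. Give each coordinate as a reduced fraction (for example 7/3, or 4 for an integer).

1. D_x = 21/2  [[BC ⟂ CD ⇒ 3/2x+15/2y-159/2=0] ∩ [|D−(31/2, 15/2)|²=26]]
2. D_y = 17/2  [[BC ⟂ CD ⇒ 3/2x+15/2y-159/2=0] ∩ [|D−(31/2, 15/2)|²=26]]
   so D = (21/2, 17/2)

D = (21/2, 17/2)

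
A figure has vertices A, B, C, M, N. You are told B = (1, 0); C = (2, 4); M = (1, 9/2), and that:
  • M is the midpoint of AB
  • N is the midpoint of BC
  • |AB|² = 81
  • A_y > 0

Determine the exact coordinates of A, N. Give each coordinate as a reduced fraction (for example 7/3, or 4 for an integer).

A = (1, 9)
N = (3/2, 2)

1. A_x = 1  [A = 2·M−B = 2·(1, 9/2)−(1, 0)]
2. A_y = 9  [A = 2·M−B = 2·(1, 9/2)−(1, 0)]
   so A = (1, 9)
3. N_x = 3/2  [2·N = B+C = (1, 0)+(2, 4)]
4. N_y = 2  [2·N = B+C = (1, 0)+(2, 4)]
   so N = (3/2, 2)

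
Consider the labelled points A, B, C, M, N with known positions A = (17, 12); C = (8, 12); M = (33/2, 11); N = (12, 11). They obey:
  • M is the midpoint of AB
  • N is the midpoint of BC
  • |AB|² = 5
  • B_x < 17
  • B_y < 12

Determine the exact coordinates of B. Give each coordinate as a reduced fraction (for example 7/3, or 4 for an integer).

1. B_x = 16  [B = 2·M−A = 2·(33/2, 11)−(17, 12)]
2. B_y = 10  [B = 2·M−A = 2·(33/2, 11)−(17, 12)]
   so B = (16, 10)

B = (16, 10)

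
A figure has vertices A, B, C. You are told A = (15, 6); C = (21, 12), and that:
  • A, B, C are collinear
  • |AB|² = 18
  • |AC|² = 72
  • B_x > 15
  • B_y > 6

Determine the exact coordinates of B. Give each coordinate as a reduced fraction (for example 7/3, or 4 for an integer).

B = (18, 9)

1. B_x = 18  [[A, B, C are collinear ⇒ 6x-6y-54=0] ∩ [|B−(15, 6)|²=18]]
2. B_y = 9  [[A, B, C are collinear ⇒ 6x-6y-54=0] ∩ [|B−(15, 6)|²=18]]
   so B = (18, 9)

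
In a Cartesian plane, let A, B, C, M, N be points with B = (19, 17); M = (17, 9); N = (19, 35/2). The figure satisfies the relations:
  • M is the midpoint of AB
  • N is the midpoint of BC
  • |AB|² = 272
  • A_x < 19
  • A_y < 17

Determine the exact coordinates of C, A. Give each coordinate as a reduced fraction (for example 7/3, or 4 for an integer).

C = (19, 18)
A = (15, 1)

1. A_x = 15  [A = 2·M−B = 2·(17, 9)−(19, 17)]
2. A_y = 1  [A = 2·M−B = 2·(17, 9)−(19, 17)]
   so A = (15, 1)
3. C_x = 19  [C = 2·N−B = 2·(19, 35/2)−(19, 17)]
4. C_y = 18  [C = 2·N−B = 2·(19, 35/2)−(19, 17)]
   so C = (19, 18)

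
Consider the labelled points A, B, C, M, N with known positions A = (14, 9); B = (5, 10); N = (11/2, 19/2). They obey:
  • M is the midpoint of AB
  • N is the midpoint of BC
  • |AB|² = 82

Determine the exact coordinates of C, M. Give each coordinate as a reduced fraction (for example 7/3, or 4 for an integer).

C = (6, 9)
M = (19/2, 19/2)

1. M_x = 19/2  [2·M = A+B = (14, 9)+(5, 10)]
2. M_y = 19/2  [2·M = A+B = (14, 9)+(5, 10)]
   so M = (19/2, 19/2)
3. C_x = 6  [C = 2·N−B = 2·(11/2, 19/2)−(5, 10)]
4. C_y = 9  [C = 2·N−B = 2·(11/2, 19/2)−(5, 10)]
   so C = (6, 9)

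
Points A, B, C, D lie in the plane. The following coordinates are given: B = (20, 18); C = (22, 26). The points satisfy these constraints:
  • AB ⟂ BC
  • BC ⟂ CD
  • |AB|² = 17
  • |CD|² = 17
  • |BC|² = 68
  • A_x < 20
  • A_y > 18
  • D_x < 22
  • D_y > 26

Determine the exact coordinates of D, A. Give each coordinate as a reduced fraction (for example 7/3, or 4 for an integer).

D = (18, 27)
A = (16, 19)

1. D_x = 18  [[BC ⟂ CD ⇒ 2x+8y-252=0] ∩ [|D−(22, 26)|²=17]]
2. D_y = 27  [[BC ⟂ CD ⇒ 2x+8y-252=0] ∩ [|D−(22, 26)|²=17]]
   so D = (18, 27)
3. A_x = 16  [[AB ⟂ BC ⇒ -2x-8y+184=0] ∩ [|A−(20, 18)|²=17]]
4. A_y = 19  [[AB ⟂ BC ⇒ -2x-8y+184=0] ∩ [|A−(20, 18)|²=17]]
   so A = (16, 19)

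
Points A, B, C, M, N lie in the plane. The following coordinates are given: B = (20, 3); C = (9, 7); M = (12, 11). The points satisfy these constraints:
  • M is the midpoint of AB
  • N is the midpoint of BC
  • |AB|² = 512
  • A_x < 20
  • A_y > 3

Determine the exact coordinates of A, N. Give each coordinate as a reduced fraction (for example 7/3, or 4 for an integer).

1. A_x = 4  [A = 2·M−B = 2·(12, 11)−(20, 3)]
2. A_y = 19  [A = 2·M−B = 2·(12, 11)−(20, 3)]
   so A = (4, 19)
3. N_x = 29/2  [2·N = B+C = (20, 3)+(9, 7)]
4. N_y = 5  [2·N = B+C = (20, 3)+(9, 7)]
   so N = (29/2, 5)

A = (4, 19)
N = (29/2, 5)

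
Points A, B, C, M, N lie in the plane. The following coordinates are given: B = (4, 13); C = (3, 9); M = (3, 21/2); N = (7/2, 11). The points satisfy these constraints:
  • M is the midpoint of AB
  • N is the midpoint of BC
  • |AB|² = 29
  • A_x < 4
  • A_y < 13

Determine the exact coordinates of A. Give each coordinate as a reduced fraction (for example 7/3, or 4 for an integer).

1. A_x = 2  [A = 2·M−B = 2·(3, 21/2)−(4, 13)]
2. A_y = 8  [A = 2·M−B = 2·(3, 21/2)−(4, 13)]
   so A = (2, 8)

A = (2, 8)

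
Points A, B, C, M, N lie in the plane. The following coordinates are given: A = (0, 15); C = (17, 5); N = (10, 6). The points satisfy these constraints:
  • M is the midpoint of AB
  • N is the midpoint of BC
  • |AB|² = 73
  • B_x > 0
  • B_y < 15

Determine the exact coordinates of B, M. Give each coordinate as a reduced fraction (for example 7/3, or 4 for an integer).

B = (3, 7)
M = (3/2, 11)

1. B_x = 3  [B = 2·N−C = 2·(10, 6)−(17, 5)]
2. B_y = 7  [B = 2·N−C = 2·(10, 6)−(17, 5)]
   so B = (3, 7)
3. M_x = 3/2  [2·M = A+B = (0, 15)+(3, 7)]
4. M_y = 11  [2·M = A+B = (0, 15)+(3, 7)]
   so M = (3/2, 11)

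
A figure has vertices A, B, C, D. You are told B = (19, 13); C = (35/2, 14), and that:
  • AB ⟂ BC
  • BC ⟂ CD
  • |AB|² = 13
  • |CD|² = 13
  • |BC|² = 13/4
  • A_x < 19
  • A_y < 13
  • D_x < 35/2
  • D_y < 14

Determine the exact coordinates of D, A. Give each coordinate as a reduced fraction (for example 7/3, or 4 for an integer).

D = (31/2, 11)
A = (17, 10)

1. D_x = 31/2  [[BC ⟂ CD ⇒ -3/2x+1y+49/4=0] ∩ [|D−(35/2, 14)|²=13]]
2. D_y = 11  [[BC ⟂ CD ⇒ -3/2x+1y+49/4=0] ∩ [|D−(35/2, 14)|²=13]]
   so D = (31/2, 11)
3. A_x = 17  [[AB ⟂ BC ⇒ 3/2x-1y-31/2=0] ∩ [|A−(19, 13)|²=13]]
4. A_y = 10  [[AB ⟂ BC ⇒ 3/2x-1y-31/2=0] ∩ [|A−(19, 13)|²=13]]
   so A = (17, 10)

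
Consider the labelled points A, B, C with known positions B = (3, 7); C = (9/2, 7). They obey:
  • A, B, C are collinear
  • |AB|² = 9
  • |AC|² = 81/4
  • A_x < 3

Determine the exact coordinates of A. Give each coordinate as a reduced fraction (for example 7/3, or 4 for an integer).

1. A_x = 0  [[A, B, C are collinear ⇒ 3/2y-21/2=0] ∩ [|A−(3, 7)|²=9]]
2. A_y = 7  [[A, B, C are collinear ⇒ 3/2y-21/2=0] ∩ [|A−(3, 7)|²=9]]
   so A = (0, 7)

A = (0, 7)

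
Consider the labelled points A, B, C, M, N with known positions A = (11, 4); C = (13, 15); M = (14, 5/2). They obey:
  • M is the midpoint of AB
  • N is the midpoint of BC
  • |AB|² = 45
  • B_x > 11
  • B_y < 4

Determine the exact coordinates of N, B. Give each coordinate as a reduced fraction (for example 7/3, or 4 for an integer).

N = (15, 8)
B = (17, 1)

1. B_x = 17  [B = 2·M−A = 2·(14, 5/2)−(11, 4)]
2. B_y = 1  [B = 2·M−A = 2·(14, 5/2)−(11, 4)]
   so B = (17, 1)
3. N_x = 15  [2·N = B+C = (17, 1)+(13, 15)]
4. N_y = 8  [2·N = B+C = (17, 1)+(13, 15)]
   so N = (15, 8)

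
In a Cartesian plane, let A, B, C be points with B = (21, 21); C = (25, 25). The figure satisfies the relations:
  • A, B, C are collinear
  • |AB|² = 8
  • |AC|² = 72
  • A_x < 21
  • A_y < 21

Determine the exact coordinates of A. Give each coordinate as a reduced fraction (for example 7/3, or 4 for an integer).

A = (19, 19)

1. A_x = 19  [[A, B, C are collinear ⇒ -4x+4y=0] ∩ [|A−(21, 21)|²=8]]
2. A_y = 19  [[A, B, C are collinear ⇒ -4x+4y=0] ∩ [|A−(21, 21)|²=8]]
   so A = (19, 19)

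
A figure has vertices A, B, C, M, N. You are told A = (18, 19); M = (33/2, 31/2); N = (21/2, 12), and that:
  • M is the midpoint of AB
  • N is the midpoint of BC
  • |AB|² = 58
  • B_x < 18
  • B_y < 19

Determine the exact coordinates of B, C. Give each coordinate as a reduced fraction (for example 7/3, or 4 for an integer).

1. B_x = 15  [B = 2·M−A = 2·(33/2, 31/2)−(18, 19)]
2. B_y = 12  [B = 2·M−A = 2·(33/2, 31/2)−(18, 19)]
   so B = (15, 12)
3. C_x = 6  [C = 2·N−B = 2·(21/2, 12)−(15, 12)]
4. C_y = 12  [C = 2·N−B = 2·(21/2, 12)−(15, 12)]
   so C = (6, 12)

B = (15, 12)
C = (6, 12)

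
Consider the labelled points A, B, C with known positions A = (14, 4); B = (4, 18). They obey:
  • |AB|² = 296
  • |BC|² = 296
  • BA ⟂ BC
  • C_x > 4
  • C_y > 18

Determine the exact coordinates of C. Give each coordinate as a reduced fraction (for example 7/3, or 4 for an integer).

1. C_x = 18  [[BA ⟂ BC ⇒ 10x-14y+212=0] ∩ [|C−(4, 18)|²=296]]
2. C_y = 28  [[BA ⟂ BC ⇒ 10x-14y+212=0] ∩ [|C−(4, 18)|²=296]]
   so C = (18, 28)

C = (18, 28)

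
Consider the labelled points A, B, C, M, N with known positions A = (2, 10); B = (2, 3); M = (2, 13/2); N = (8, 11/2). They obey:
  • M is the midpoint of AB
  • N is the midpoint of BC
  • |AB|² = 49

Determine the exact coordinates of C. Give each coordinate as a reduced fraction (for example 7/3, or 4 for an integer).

1. C_x = 14  [C = 2·N−B = 2·(8, 11/2)−(2, 3)]
2. C_y = 8  [C = 2·N−B = 2·(8, 11/2)−(2, 3)]
   so C = (14, 8)

C = (14, 8)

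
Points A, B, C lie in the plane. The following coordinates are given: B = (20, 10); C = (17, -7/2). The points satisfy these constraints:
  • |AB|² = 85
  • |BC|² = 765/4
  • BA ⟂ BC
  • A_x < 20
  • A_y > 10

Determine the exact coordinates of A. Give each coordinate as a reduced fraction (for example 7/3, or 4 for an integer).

1. A_x = 11  [[BA ⟂ BC ⇒ -3x-27/2y+195=0] ∩ [|A−(20, 10)|²=85]]
2. A_y = 12  [[BA ⟂ BC ⇒ -3x-27/2y+195=0] ∩ [|A−(20, 10)|²=85]]
   so A = (11, 12)

A = (11, 12)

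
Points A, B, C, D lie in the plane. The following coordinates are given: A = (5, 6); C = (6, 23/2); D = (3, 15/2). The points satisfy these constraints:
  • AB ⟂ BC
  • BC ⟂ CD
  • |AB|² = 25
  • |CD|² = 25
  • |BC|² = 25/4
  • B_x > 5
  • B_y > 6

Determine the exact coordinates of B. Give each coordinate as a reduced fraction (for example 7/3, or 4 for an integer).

B = (8, 10)

1. B_x = 8  [[BC ⟂ CD ⇒ 3x+4y-64=0] ∩ [|B−(5, 6)|²=25]]
2. B_y = 10  [[BC ⟂ CD ⇒ 3x+4y-64=0] ∩ [|B−(5, 6)|²=25]]
   so B = (8, 10)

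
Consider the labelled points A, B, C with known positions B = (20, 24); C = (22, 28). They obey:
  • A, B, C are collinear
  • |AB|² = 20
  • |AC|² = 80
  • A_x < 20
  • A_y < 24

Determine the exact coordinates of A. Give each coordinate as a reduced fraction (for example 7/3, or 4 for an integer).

A = (18, 20)

1. A_x = 18  [[A, B, C are collinear ⇒ -4x+2y+32=0] ∩ [|A−(20, 24)|²=20]]
2. A_y = 20  [[A, B, C are collinear ⇒ -4x+2y+32=0] ∩ [|A−(20, 24)|²=20]]
   so A = (18, 20)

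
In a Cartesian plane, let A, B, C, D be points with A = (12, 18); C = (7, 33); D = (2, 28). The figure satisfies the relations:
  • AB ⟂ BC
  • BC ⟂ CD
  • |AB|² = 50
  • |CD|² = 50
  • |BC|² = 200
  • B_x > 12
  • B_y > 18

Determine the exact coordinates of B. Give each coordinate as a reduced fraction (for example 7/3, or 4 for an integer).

1. B_x = 17  [[BC ⟂ CD ⇒ 5x+5y-200=0] ∩ [|B−(12, 18)|²=50]]
2. B_y = 23  [[BC ⟂ CD ⇒ 5x+5y-200=0] ∩ [|B−(12, 18)|²=50]]
   so B = (17, 23)

B = (17, 23)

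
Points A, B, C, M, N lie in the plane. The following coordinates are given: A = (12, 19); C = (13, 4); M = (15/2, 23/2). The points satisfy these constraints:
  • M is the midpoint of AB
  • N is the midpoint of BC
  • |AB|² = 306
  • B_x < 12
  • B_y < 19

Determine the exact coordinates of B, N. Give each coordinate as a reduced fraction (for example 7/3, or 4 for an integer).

B = (3, 4)
N = (8, 4)

1. B_x = 3  [B = 2·M−A = 2·(15/2, 23/2)−(12, 19)]
2. B_y = 4  [B = 2·M−A = 2·(15/2, 23/2)−(12, 19)]
   so B = (3, 4)
3. N_x = 8  [2·N = B+C = (3, 4)+(13, 4)]
4. N_y = 4  [2·N = B+C = (3, 4)+(13, 4)]
   so N = (8, 4)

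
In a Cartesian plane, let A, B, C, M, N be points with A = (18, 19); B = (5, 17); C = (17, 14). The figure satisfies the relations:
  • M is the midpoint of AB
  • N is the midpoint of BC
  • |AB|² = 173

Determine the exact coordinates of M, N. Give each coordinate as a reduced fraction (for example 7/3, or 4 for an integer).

1. M_x = 23/2  [2·M = A+B = (18, 19)+(5, 17)]
2. M_y = 18  [2·M = A+B = (18, 19)+(5, 17)]
   so M = (23/2, 18)
3. N_x = 11  [2·N = B+C = (5, 17)+(17, 14)]
4. N_y = 31/2  [2·N = B+C = (5, 17)+(17, 14)]
   so N = (11, 31/2)

M = (23/2, 18)
N = (11, 31/2)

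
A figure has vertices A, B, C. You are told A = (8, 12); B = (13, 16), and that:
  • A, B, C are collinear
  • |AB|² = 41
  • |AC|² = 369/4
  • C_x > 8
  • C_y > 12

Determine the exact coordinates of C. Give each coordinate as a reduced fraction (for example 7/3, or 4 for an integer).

1. C_x = 31/2  [[A, B, C are collinear ⇒ -4x+5y-28=0] ∩ [|C−(8, 12)|²=369/4]]
2. C_y = 18  [[A, B, C are collinear ⇒ -4x+5y-28=0] ∩ [|C−(8, 12)|²=369/4]]
   so C = (31/2, 18)

C = (31/2, 18)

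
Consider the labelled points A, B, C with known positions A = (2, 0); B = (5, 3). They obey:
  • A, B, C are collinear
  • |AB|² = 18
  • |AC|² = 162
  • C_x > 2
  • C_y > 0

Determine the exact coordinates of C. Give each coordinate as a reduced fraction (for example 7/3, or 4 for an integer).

1. C_x = 11  [[A, B, C are collinear ⇒ -3x+3y+6=0] ∩ [|C−(2, 0)|²=162]]
2. C_y = 9  [[A, B, C are collinear ⇒ -3x+3y+6=0] ∩ [|C−(2, 0)|²=162]]
   so C = (11, 9)

C = (11, 9)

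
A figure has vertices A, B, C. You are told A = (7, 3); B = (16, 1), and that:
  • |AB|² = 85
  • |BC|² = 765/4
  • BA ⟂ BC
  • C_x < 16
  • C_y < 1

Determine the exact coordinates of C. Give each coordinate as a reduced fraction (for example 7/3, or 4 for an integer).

C = (13, -25/2)

1. C_x = 13  [[BA ⟂ BC ⇒ -9x+2y+142=0] ∩ [|C−(16, 1)|²=765/4]]
2. C_y = -25/2  [[BA ⟂ BC ⇒ -9x+2y+142=0] ∩ [|C−(16, 1)|²=765/4]]
   so C = (13, -25/2)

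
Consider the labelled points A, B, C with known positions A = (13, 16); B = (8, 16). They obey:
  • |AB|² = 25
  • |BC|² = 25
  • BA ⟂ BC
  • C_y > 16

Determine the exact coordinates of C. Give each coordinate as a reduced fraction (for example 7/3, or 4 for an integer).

C = (8, 21)

1. C_x = 8  [[BA ⟂ BC ⇒ 5x-40=0] ∩ [|C−(8, 16)|²=25]]
2. C_y = 21  [[BA ⟂ BC ⇒ 5x-40=0] ∩ [|C−(8, 16)|²=25]]
   so C = (8, 21)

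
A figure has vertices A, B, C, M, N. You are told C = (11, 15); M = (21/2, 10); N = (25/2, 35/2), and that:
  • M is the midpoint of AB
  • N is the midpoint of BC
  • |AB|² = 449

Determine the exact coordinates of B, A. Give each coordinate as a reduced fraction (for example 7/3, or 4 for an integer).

1. B_x = 14  [B = 2·N−C = 2·(25/2, 35/2)−(11, 15)]
2. B_y = 20  [B = 2·N−C = 2·(25/2, 35/2)−(11, 15)]
   so B = (14, 20)
3. A_x = 7  [A = 2·M−B = 2·(21/2, 10)−(14, 20)]
4. A_y = 0  [A = 2·M−B = 2·(21/2, 10)−(14, 20)]
   so A = (7, 0)

B = (14, 20)
A = (7, 0)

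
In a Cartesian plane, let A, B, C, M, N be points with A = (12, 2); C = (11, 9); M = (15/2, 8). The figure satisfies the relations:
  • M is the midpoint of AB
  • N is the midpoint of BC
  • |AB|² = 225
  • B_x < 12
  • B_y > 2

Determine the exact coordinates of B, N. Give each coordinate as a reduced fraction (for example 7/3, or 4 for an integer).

B = (3, 14)
N = (7, 23/2)

1. B_x = 3  [B = 2·M−A = 2·(15/2, 8)−(12, 2)]
2. B_y = 14  [B = 2·M−A = 2·(15/2, 8)−(12, 2)]
   so B = (3, 14)
3. N_x = 7  [2·N = B+C = (3, 14)+(11, 9)]
4. N_y = 23/2  [2·N = B+C = (3, 14)+(11, 9)]
   so N = (7, 23/2)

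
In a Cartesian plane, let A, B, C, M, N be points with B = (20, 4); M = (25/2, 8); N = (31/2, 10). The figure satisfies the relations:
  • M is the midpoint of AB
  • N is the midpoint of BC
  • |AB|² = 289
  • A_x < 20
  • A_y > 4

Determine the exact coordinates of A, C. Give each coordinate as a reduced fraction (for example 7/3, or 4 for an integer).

A = (5, 12)
C = (11, 16)

1. A_x = 5  [A = 2·M−B = 2·(25/2, 8)−(20, 4)]
2. A_y = 12  [A = 2·M−B = 2·(25/2, 8)−(20, 4)]
   so A = (5, 12)
3. C_x = 11  [C = 2·N−B = 2·(31/2, 10)−(20, 4)]
4. C_y = 16  [C = 2·N−B = 2·(31/2, 10)−(20, 4)]
   so C = (11, 16)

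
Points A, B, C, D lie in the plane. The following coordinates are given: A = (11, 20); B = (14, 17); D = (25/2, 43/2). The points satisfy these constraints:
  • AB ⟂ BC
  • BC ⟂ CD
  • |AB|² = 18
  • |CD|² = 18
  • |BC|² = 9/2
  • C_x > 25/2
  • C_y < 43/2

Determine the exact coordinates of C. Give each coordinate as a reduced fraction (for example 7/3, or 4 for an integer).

C = (31/2, 37/2)

1. C_x = 31/2  [[AB ⟂ BC ⇒ 3x-3y+9=0] ∩ [|C−(25/2, 43/2)|²=18]]
2. C_y = 37/2  [[AB ⟂ BC ⇒ 3x-3y+9=0] ∩ [|C−(25/2, 43/2)|²=18]]
   so C = (31/2, 37/2)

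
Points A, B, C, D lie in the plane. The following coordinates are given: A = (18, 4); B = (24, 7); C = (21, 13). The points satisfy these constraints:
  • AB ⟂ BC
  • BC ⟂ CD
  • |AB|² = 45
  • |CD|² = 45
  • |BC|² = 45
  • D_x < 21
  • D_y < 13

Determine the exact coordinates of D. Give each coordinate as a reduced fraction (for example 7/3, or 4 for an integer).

1. D_x = 15  [[BC ⟂ CD ⇒ -3x+6y-15=0] ∩ [|D−(21, 13)|²=45]]
2. D_y = 10  [[BC ⟂ CD ⇒ -3x+6y-15=0] ∩ [|D−(21, 13)|²=45]]
   so D = (15, 10)

D = (15, 10)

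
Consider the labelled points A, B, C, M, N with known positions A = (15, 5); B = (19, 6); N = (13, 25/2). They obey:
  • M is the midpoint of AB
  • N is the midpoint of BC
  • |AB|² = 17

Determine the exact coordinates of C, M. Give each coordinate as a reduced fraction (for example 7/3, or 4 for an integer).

C = (7, 19)
M = (17, 11/2)

1. M_x = 17  [2·M = A+B = (15, 5)+(19, 6)]
2. M_y = 11/2  [2·M = A+B = (15, 5)+(19, 6)]
   so M = (17, 11/2)
3. C_x = 7  [C = 2·N−B = 2·(13, 25/2)−(19, 6)]
4. C_y = 19  [C = 2·N−B = 2·(13, 25/2)−(19, 6)]
   so C = (7, 19)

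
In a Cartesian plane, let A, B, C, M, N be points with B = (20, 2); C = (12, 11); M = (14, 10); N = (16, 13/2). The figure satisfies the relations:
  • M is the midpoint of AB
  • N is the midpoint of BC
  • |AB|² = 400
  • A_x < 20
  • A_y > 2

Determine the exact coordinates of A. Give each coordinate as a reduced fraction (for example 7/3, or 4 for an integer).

1. A_x = 8  [A = 2·M−B = 2·(14, 10)−(20, 2)]
2. A_y = 18  [A = 2·M−B = 2·(14, 10)−(20, 2)]
   so A = (8, 18)

A = (8, 18)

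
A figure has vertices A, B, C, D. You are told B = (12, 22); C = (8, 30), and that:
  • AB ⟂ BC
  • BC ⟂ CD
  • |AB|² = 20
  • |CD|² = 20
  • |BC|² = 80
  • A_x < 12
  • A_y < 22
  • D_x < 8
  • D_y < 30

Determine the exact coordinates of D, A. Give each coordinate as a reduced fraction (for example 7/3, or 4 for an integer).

D = (4, 28)
A = (8, 20)

1. D_x = 4  [[BC ⟂ CD ⇒ -4x+8y-208=0] ∩ [|D−(8, 30)|²=20]]
2. D_y = 28  [[BC ⟂ CD ⇒ -4x+8y-208=0] ∩ [|D−(8, 30)|²=20]]
   so D = (4, 28)
3. A_x = 8  [[AB ⟂ BC ⇒ 4x-8y+128=0] ∩ [|A−(12, 22)|²=20]]
4. A_y = 20  [[AB ⟂ BC ⇒ 4x-8y+128=0] ∩ [|A−(12, 22)|²=20]]
   so A = (8, 20)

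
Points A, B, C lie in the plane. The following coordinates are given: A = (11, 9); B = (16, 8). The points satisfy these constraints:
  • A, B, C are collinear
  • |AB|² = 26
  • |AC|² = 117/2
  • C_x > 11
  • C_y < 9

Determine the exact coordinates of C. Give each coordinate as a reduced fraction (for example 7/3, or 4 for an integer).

1. C_x = 37/2  [[A, B, C are collinear ⇒ 1x+5y-56=0] ∩ [|C−(11, 9)|²=117/2]]
2. C_y = 15/2  [[A, B, C are collinear ⇒ 1x+5y-56=0] ∩ [|C−(11, 9)|²=117/2]]
   so C = (37/2, 15/2)

C = (37/2, 15/2)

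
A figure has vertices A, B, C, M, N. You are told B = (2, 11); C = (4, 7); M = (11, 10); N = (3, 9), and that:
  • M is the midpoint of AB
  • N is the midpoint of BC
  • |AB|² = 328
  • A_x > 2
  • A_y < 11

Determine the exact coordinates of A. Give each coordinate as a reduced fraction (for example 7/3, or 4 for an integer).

1. A_x = 20  [A = 2·M−B = 2·(11, 10)−(2, 11)]
2. A_y = 9  [A = 2·M−B = 2·(11, 10)−(2, 11)]
   so A = (20, 9)

A = (20, 9)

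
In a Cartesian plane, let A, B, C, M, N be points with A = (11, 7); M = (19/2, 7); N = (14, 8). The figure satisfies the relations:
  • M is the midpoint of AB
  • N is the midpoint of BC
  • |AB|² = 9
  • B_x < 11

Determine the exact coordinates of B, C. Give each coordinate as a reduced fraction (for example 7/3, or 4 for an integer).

1. B_x = 8  [B = 2·M−A = 2·(19/2, 7)−(11, 7)]
2. B_y = 7  [B = 2·M−A = 2·(19/2, 7)−(11, 7)]
   so B = (8, 7)
3. C_x = 20  [C = 2·N−B = 2·(14, 8)−(8, 7)]
4. C_y = 9  [C = 2·N−B = 2·(14, 8)−(8, 7)]
   so C = (20, 9)

B = (8, 7)
C = (20, 9)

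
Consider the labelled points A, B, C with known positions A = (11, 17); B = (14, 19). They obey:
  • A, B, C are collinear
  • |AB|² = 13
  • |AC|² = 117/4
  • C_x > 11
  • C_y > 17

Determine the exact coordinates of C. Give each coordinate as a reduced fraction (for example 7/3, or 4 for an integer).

C = (31/2, 20)

1. C_x = 31/2  [[A, B, C are collinear ⇒ -2x+3y-29=0] ∩ [|C−(11, 17)|²=117/4]]
2. C_y = 20  [[A, B, C are collinear ⇒ -2x+3y-29=0] ∩ [|C−(11, 17)|²=117/4]]
   so C = (31/2, 20)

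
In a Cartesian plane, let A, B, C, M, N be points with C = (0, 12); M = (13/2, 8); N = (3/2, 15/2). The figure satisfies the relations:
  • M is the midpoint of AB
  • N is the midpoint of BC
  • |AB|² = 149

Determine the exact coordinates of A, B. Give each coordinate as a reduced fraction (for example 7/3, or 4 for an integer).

A = (10, 13)
B = (3, 3)

1. B_x = 3  [B = 2·N−C = 2·(3/2, 15/2)−(0, 12)]
2. B_y = 3  [B = 2·N−C = 2·(3/2, 15/2)−(0, 12)]
   so B = (3, 3)
3. A_x = 10  [A = 2·M−B = 2·(13/2, 8)−(3, 3)]
4. A_y = 13  [A = 2·M−B = 2·(13/2, 8)−(3, 3)]
   so A = (10, 13)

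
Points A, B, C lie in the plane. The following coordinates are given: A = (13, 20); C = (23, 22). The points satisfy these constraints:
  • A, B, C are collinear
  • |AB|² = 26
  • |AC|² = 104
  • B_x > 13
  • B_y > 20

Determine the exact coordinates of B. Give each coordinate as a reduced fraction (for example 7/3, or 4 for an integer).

B = (18, 21)

1. B_x = 18  [[A, B, C are collinear ⇒ 2x-10y+174=0] ∩ [|B−(13, 20)|²=26]]
2. B_y = 21  [[A, B, C are collinear ⇒ 2x-10y+174=0] ∩ [|B−(13, 20)|²=26]]
   so B = (18, 21)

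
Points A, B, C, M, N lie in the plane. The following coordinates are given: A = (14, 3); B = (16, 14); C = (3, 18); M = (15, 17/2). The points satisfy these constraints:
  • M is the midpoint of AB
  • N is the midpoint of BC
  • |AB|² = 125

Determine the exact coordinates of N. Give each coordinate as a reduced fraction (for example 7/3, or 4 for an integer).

1. N_x = 19/2  [2·N = B+C = (16, 14)+(3, 18)]
2. N_y = 16  [2·N = B+C = (16, 14)+(3, 18)]
   so N = (19/2, 16)

N = (19/2, 16)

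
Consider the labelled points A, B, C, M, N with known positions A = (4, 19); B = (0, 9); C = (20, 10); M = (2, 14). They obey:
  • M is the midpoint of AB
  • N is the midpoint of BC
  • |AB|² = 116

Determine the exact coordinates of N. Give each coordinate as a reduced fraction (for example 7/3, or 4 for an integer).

N = (10, 19/2)

1. N_x = 10  [2·N = B+C = (0, 9)+(20, 10)]
2. N_y = 19/2  [2·N = B+C = (0, 9)+(20, 10)]
   so N = (10, 19/2)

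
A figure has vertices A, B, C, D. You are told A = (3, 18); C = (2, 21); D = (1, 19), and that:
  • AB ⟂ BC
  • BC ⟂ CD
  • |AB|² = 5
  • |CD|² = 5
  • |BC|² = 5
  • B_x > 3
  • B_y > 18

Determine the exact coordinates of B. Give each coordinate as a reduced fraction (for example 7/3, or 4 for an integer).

1. B_x = 4  [[BC ⟂ CD ⇒ 1x+2y-44=0] ∩ [|B−(3, 18)|²=5]]
2. B_y = 20  [[BC ⟂ CD ⇒ 1x+2y-44=0] ∩ [|B−(3, 18)|²=5]]
   so B = (4, 20)

B = (4, 20)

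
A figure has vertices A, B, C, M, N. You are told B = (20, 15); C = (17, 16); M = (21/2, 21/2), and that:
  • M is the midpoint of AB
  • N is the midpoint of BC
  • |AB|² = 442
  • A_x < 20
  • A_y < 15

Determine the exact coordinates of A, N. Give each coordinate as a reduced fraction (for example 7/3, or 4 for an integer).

A = (1, 6)
N = (37/2, 31/2)

1. A_x = 1  [A = 2·M−B = 2·(21/2, 21/2)−(20, 15)]
2. A_y = 6  [A = 2·M−B = 2·(21/2, 21/2)−(20, 15)]
   so A = (1, 6)
3. N_x = 37/2  [2·N = B+C = (20, 15)+(17, 16)]
4. N_y = 31/2  [2·N = B+C = (20, 15)+(17, 16)]
   so N = (37/2, 31/2)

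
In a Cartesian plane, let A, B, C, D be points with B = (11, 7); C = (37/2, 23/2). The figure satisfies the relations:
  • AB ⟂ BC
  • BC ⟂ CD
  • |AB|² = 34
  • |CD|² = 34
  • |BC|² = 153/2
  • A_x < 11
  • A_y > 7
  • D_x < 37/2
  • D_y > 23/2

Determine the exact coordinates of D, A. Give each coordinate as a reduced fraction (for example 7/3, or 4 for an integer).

D = (31/2, 33/2)
A = (8, 12)

1. D_x = 31/2  [[BC ⟂ CD ⇒ 15/2x+9/2y-381/2=0] ∩ [|D−(37/2, 23/2)|²=34]]
2. D_y = 33/2  [[BC ⟂ CD ⇒ 15/2x+9/2y-381/2=0] ∩ [|D−(37/2, 23/2)|²=34]]
   so D = (31/2, 33/2)
3. A_x = 8  [[AB ⟂ BC ⇒ -15/2x-9/2y+114=0] ∩ [|A−(11, 7)|²=34]]
4. A_y = 12  [[AB ⟂ BC ⇒ -15/2x-9/2y+114=0] ∩ [|A−(11, 7)|²=34]]
   so A = (8, 12)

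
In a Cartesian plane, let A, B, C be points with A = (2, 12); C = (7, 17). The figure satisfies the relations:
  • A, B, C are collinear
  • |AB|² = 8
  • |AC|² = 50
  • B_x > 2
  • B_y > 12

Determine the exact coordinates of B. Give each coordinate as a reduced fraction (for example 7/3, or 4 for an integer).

B = (4, 14)

1. B_x = 4  [[A, B, C are collinear ⇒ 5x-5y+50=0] ∩ [|B−(2, 12)|²=8]]
2. B_y = 14  [[A, B, C are collinear ⇒ 5x-5y+50=0] ∩ [|B−(2, 12)|²=8]]
   so B = (4, 14)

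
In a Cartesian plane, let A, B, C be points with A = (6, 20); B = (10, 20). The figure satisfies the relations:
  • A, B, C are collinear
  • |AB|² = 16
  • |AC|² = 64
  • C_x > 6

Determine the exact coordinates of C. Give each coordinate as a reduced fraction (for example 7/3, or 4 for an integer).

C = (14, 20)

1. C_x = 14  [[A, B, C are collinear ⇒ 4y-80=0] ∩ [|C−(6, 20)|²=64]]
2. C_y = 20  [[A, B, C are collinear ⇒ 4y-80=0] ∩ [|C−(6, 20)|²=64]]
   so C = (14, 20)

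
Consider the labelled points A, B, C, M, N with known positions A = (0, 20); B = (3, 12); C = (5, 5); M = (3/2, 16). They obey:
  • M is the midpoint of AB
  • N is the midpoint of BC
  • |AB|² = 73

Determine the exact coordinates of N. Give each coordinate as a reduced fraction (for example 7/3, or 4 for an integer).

1. N_x = 4  [2·N = B+C = (3, 12)+(5, 5)]
2. N_y = 17/2  [2·N = B+C = (3, 12)+(5, 5)]
   so N = (4, 17/2)

N = (4, 17/2)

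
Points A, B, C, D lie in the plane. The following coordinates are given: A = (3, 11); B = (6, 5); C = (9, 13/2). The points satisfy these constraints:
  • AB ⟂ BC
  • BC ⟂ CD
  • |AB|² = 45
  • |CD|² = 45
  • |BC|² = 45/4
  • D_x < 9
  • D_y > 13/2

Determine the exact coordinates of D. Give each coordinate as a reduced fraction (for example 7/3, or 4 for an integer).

D = (6, 25/2)

1. D_x = 6  [[BC ⟂ CD ⇒ 3x+3/2y-147/4=0] ∩ [|D−(9, 13/2)|²=45]]
2. D_y = 25/2  [[BC ⟂ CD ⇒ 3x+3/2y-147/4=0] ∩ [|D−(9, 13/2)|²=45]]
   so D = (6, 25/2)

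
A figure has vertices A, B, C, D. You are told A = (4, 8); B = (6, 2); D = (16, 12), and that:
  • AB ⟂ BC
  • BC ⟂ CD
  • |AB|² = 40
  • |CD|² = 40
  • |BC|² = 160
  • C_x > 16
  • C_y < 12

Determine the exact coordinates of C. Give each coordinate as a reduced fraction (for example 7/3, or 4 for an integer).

1. C_x = 18  [[AB ⟂ BC ⇒ 2x-6y=0] ∩ [|C−(16, 12)|²=40]]
2. C_y = 6  [[AB ⟂ BC ⇒ 2x-6y=0] ∩ [|C−(16, 12)|²=40]]
   so C = (18, 6)

C = (18, 6)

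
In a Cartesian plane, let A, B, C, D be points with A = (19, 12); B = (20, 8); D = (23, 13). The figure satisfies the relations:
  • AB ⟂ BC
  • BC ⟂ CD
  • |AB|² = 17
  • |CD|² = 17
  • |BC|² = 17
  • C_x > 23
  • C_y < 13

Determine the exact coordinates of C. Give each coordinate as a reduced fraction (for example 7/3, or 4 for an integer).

1. C_x = 24  [[AB ⟂ BC ⇒ 1x-4y+12=0] ∩ [|C−(23, 13)|²=17]]
2. C_y = 9  [[AB ⟂ BC ⇒ 1x-4y+12=0] ∩ [|C−(23, 13)|²=17]]
   so C = (24, 9)

C = (24, 9)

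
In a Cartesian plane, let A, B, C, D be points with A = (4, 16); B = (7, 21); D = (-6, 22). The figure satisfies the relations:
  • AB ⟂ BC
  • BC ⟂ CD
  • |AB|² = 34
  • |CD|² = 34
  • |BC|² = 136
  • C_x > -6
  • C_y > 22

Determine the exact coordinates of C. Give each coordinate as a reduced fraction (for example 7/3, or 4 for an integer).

1. C_x = -3  [[AB ⟂ BC ⇒ 3x+5y-126=0] ∩ [|C−(-6, 22)|²=34]]
2. C_y = 27  [[AB ⟂ BC ⇒ 3x+5y-126=0] ∩ [|C−(-6, 22)|²=34]]
   so C = (-3, 27)

C = (-3, 27)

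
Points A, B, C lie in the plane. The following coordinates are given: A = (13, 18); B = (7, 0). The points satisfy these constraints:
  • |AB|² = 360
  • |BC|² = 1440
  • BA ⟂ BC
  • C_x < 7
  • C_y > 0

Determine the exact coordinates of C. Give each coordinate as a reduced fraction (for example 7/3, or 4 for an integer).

C = (-29, 12)

1. C_x = -29  [[BA ⟂ BC ⇒ 6x+18y-42=0] ∩ [|C−(7, 0)|²=1440]]
2. C_y = 12  [[BA ⟂ BC ⇒ 6x+18y-42=0] ∩ [|C−(7, 0)|²=1440]]
   so C = (-29, 12)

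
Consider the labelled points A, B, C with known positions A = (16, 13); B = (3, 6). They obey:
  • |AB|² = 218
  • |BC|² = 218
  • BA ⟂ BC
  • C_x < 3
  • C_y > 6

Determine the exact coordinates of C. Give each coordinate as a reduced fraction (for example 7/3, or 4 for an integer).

C = (-4, 19)

1. C_x = -4  [[BA ⟂ BC ⇒ 13x+7y-81=0] ∩ [|C−(3, 6)|²=218]]
2. C_y = 19  [[BA ⟂ BC ⇒ 13x+7y-81=0] ∩ [|C−(3, 6)|²=218]]
   so C = (-4, 19)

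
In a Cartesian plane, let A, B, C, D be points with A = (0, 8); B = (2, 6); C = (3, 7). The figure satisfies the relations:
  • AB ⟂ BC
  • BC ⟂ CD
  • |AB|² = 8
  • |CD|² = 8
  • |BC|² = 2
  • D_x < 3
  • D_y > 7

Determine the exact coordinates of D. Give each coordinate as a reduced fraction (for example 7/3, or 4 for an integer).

1. D_x = 1  [[BC ⟂ CD ⇒ 1x+1y-10=0] ∩ [|D−(3, 7)|²=8]]
2. D_y = 9  [[BC ⟂ CD ⇒ 1x+1y-10=0] ∩ [|D−(3, 7)|²=8]]
   so D = (1, 9)

D = (1, 9)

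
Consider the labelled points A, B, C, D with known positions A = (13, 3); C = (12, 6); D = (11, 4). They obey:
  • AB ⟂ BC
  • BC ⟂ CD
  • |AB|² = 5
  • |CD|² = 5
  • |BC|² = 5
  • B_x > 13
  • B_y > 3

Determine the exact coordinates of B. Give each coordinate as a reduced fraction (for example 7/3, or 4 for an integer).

1. B_x = 14  [[BC ⟂ CD ⇒ 1x+2y-24=0] ∩ [|B−(13, 3)|²=5]]
2. B_y = 5  [[BC ⟂ CD ⇒ 1x+2y-24=0] ∩ [|B−(13, 3)|²=5]]
   so B = (14, 5)

B = (14, 5)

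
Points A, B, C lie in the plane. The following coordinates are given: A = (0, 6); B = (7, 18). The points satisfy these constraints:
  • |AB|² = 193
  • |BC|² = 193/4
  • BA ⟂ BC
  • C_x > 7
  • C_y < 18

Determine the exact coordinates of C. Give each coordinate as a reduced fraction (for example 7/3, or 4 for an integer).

C = (13, 29/2)

1. C_x = 13  [[BA ⟂ BC ⇒ -7x-12y+265=0] ∩ [|C−(7, 18)|²=193/4]]
2. C_y = 29/2  [[BA ⟂ BC ⇒ -7x-12y+265=0] ∩ [|C−(7, 18)|²=193/4]]
   so C = (13, 29/2)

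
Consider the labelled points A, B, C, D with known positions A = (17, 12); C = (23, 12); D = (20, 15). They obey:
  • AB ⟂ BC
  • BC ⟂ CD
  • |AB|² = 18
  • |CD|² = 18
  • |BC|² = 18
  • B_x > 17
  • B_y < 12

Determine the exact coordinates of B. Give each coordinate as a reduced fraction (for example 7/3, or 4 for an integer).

1. B_x = 20  [[BC ⟂ CD ⇒ 3x-3y-33=0] ∩ [|B−(17, 12)|²=18]]
2. B_y = 9  [[BC ⟂ CD ⇒ 3x-3y-33=0] ∩ [|B−(17, 12)|²=18]]
   so B = (20, 9)

B = (20, 9)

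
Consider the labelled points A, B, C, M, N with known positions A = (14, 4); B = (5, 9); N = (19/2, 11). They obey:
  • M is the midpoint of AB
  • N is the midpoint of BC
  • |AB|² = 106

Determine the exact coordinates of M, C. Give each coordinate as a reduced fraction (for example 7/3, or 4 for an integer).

M = (19/2, 13/2)
C = (14, 13)

1. M_x = 19/2  [2·M = A+B = (14, 4)+(5, 9)]
2. M_y = 13/2  [2·M = A+B = (14, 4)+(5, 9)]
   so M = (19/2, 13/2)
3. C_x = 14  [C = 2·N−B = 2·(19/2, 11)−(5, 9)]
4. C_y = 13  [C = 2·N−B = 2·(19/2, 11)−(5, 9)]
   so C = (14, 13)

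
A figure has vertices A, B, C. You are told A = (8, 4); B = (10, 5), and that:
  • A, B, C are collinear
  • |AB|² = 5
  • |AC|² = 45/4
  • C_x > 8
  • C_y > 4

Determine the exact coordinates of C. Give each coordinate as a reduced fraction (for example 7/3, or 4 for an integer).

1. C_x = 11  [[A, B, C are collinear ⇒ -1x+2y=0] ∩ [|C−(8, 4)|²=45/4]]
2. C_y = 11/2  [[A, B, C are collinear ⇒ -1x+2y=0] ∩ [|C−(8, 4)|²=45/4]]
   so C = (11, 11/2)

C = (11, 11/2)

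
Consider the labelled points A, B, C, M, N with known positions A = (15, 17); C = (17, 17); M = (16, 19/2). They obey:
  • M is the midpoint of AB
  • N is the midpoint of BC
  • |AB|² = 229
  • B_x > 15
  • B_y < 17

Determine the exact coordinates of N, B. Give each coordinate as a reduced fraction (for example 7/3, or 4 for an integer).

1. B_x = 17  [B = 2·M−A = 2·(16, 19/2)−(15, 17)]
2. B_y = 2  [B = 2·M−A = 2·(16, 19/2)−(15, 17)]
   so B = (17, 2)
3. N_x = 17  [2·N = B+C = (17, 2)+(17, 17)]
4. N_y = 19/2  [2·N = B+C = (17, 2)+(17, 17)]
   so N = (17, 19/2)

N = (17, 19/2)
B = (17, 2)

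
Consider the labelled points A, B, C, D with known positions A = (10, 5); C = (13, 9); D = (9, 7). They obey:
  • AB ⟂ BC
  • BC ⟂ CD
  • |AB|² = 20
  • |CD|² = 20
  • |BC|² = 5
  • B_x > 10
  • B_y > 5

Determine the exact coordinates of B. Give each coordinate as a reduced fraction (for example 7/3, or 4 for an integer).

B = (14, 7)

1. B_x = 14  [[BC ⟂ CD ⇒ 4x+2y-70=0] ∩ [|B−(10, 5)|²=20]]
2. B_y = 7  [[BC ⟂ CD ⇒ 4x+2y-70=0] ∩ [|B−(10, 5)|²=20]]
   so B = (14, 7)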